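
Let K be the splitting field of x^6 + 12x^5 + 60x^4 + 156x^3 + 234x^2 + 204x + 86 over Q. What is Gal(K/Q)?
The polynomial f is an irreducible sextic over Q, so G = Gal(f/Q) is one of the 16 transitive subgroups 6T1, ..., 6T16 of S_6. The discriminant of f is -37744330752, which is not a perfect square, so G is not contained in A_6. The transitive groups of degree 6 not contained in A_6 are: C_6 (6T1, order 6), S_3 (6T2, order 6), D_6 (6T3, order 12), C_3 x S_3 (6T5, order 18), A_4 x C_2 (6T6, order 24), S_4 (6T8, order 24), S_3 x S_3 (6T9, order 36), S_4 x C_2 (6T11, order 48), (S_3 x S_3) : C_2 (6T13, order 72), PGL(2,5) (6T14, order 120), S_6 (6T16, order 720). By Dedekind's theorem, for a prime p not dividing disc(f) the degrees of the irreducible factors of f mod p form the cycle type of an element of G. Factoring f modulo the 79 such primes p <= 421 (skipping 2, 3, 53, which divide the discriminant), each new pattern first appears at: mod 5: f = (x^2 + 2)(x^2 + 3x + 4)(x^2 + 4x + 2), pattern 2+2+2; mod 7: f = (x^6 + 5x^5 + 4x^4 + 2x^3 + 3x^2 + x + 2), pattern 6; mod 11: f = (x + 4)(x + 8)(x^2 + 2x + 6)(x^2 + 9x + 4), pattern 2+2+1+1; mod 19: f = (x^3 + 6x^2 + 11x + 17)(x^3 + 6x^2 + 13x + 14), pattern 3+3; mod 43: f = (x)(x + 7)(x + 8)(x + 14)(x + 34)(x + 35), pattern 1+1+1+1+1+1. No other pattern occurs in this range, so the set of observed cycle types is {2+2+2, 6, 2+2+1+1, 3+3, 1+1+1+1+1+1}. The candidates containing elements of all these cycle types are D_6 (6T3) of order 12, A_4 x C_2 (6T6) of order 24, S_3 x S_3 (6T9) of order 36, S_4 x C_2 (6T11) of order 48, (S_3 x S_3) : C_2 (6T13) of order 72, PGL(2,5) (6T14) of order 120, S_6 (6T16) of order 720; the others are excluded. The observed types are precisely the cycle types that occur in D_6 (6T3). Each of the other remaining candidates has further cycle types, and by the Chebotarev density theorem the matching factorization patterns would occur for a proportion of primes equal to their share of the group: A_4 x C_2 (6T6) additionally contains elements of type 2+1+1+1+1 (3 of its 24 elements, about 12% of primes); S_3 x S_3 (6T9) additionally contains elements of type 3+1+1+1 (4 of its 36 elements, about 11% of primes); S_4 x C_2 (6T11) additionally contains elements of type 4+2, 4+1+1, 2+1+1+1+1 (15 of its 48 elements, about 31% of primes); (S_3 x S_3) : C_2 (6T13) additionally contains elements of type 4+2, 3+2+1, 3+1+1+1, 2+1+1+1+1 (40 of its 72 elements, about 56% of primes); PGL(2,5) (6T14) additionally contains elements of type 5+1, 4+1+1 (54 of its 120 elements, about 45% of primes); S_6 (6T16) additionally contains elements of type 5+1, 4+2, 4+1+1, 3+2+1, 3+1+1+1, 2+1+1+1+1 (499 of its 720 elements, about 69% of primes). None of the 79 primes tested shows any such pattern (for each of these groups the chance of that is below 10^-4), which rules them out. Hence G = D_6 (6T3), of order 12.

D_6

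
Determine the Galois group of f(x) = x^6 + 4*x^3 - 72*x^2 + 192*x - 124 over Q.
The polynomial f is an irreducible sextic over Q, so G = Gal(f/Q) is one of the 16 transitive subgroups 6T1, ..., 6T16 of S_6. The discriminant of f is 5114284084297728, which is not a perfect square, so G is not contained in A_6. The transitive groups of degree 6 not contained in A_6 are: C_6 (6T1, order 6), S_3 (6T2, order 6), D_6 (6T3, order 12), C_3 x S_3 (6T5, order 18), A_4 x C_2 (6T6, order 24), S_4 (6T8, order 24), S_3 x S_3 (6T9, order 36), S_4 x C_2 (6T11, order 48), (S_3 x S_3) : C_2 (6T13, order 72), PGL(2,5) (6T14, order 120), S_6 (6T16, order 720). By Dedekind's theorem, for a prime p not dividing disc(f) the degrees of the irreducible factors of f mod p form the cycle type of an element of G. Factoring f modulo the 79 such primes p <= 431 (skipping 2, 3, 31, 59, which divide the discriminant), each new pattern first appears at: mod 5: f = (x^2 + 3)(x^2 + x + 2)(x^2 + 4x + 1), pattern 2+2+2; mod 7: f = (x^3 + 3x + 5)(x^3 + 4x + 6), pattern 3+3; mod 13: f = (x^6 + 4x^3 + 6x^2 + 10x + 6), pattern 6; mod 17: f = (x + 1)(x + 15)(x^2 + 2x + 6)(x^2 + 16x + 16), pattern 2+2+1+1; mod 127: f = (x + 14)(x + 31)(x + 33)(x + 80)(x + 103)(x + 120), pattern 1+1+1+1+1+1. No other pattern occurs in this range, so the set of observed cycle types is {2+2+2, 3+3, 6, 2+2+1+1, 1+1+1+1+1+1}. The candidates containing elements of all these cycle types are D_6 (6T3) of order 12, A_4 x C_2 (6T6) of order 24, S_3 x S_3 (6T9) of order 36, S_4 x C_2 (6T11) of order 48, (S_3 x S_3) : C_2 (6T13) of order 72, PGL(2,5) (6T14) of order 120, S_6 (6T16) of order 720; the others are excluded. The observed types are precisely the cycle types that occur in D_6 (6T3). Each of the other remaining candidates has further cycle types, and by the Chebotarev density theorem the matching factorization patterns would occur for a proportion of primes equal to their share of the group: A_4 x C_2 (6T6) additionally contains elements of type 2+1+1+1+1 (3 of its 24 elements, about 12% of primes); S_3 x S_3 (6T9) additionally contains elements of type 3+1+1+1 (4 of its 36 elements, about 11% of primes); S_4 x C_2 (6T11) additionally contains elements of type 4+2, 4+1+1, 2+1+1+1+1 (15 of its 48 elements, about 31% of primes); (S_3 x S_3) : C_2 (6T13) additionally contains elements of type 4+2, 3+2+1, 3+1+1+1, 2+1+1+1+1 (40 of its 72 elements, about 56% of primes); PGL(2,5) (6T14) additionally contains elements of type 5+1, 4+1+1 (54 of its 120 elements, about 45% of primes); S_6 (6T16) additionally contains elements of type 5+1, 4+2, 4+1+1, 3+2+1, 3+1+1+1, 2+1+1+1+1 (499 of its 720 elements, about 69% of primes). None of the 79 primes tested shows any such pattern (for each of these groups the chance of that is below 10^-4), which rules them out. Hence G = D_6 (6T3), of order 12.

D_6 (order 12)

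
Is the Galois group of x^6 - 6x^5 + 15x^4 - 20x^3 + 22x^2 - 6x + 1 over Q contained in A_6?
No

The polynomial is irreducible of degree 6 over Q. Its discriminant is -904619968, which is not a perfect square. A Galois group lies in the alternating group exactly when the discriminant is a square in Q, so the Galois group (C_6) is not contained in A_6.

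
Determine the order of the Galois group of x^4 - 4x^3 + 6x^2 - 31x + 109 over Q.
The degree of the splitting field over Q equals the order of the Galois group, so first determine the group. The polynomial is an irreducible quartic over Q and its discriminant is 121699989, which is not a perfect square, so the Galois group is not contained in A_4. The resolvent cubic y^3 - 6*y^2 - 312*y - 89 is irreducible over Q. An irreducible resolvent with non-square discriminant gives S_4. The Galois group S_4 (4T5) has order 24, so the splitting field has degree 24 over Q.

24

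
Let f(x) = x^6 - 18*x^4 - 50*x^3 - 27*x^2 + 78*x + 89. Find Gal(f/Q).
A_4 x C_2

The polynomial f is an irreducible sextic over Q, so G = Gal(f/Q) is one of the 16 transitive subgroups 6T1, ..., 6T16 of S_6. The discriminant of f is -30366624190464, which is not a perfect square, so G is not contained in A_6. The transitive groups of degree 6 not contained in A_6 are: C_6 (6T1, order 6), S_3 (6T2, order 6), D_6 (6T3, order 12), C_3 x S_3 (6T5, order 18), A_4 x C_2 (6T6, order 24), S_4 (6T8, order 24), S_3 x S_3 (6T9, order 36), S_4 x C_2 (6T11, order 48), (S_3 x S_3) : C_2 (6T13, order 72), PGL(2,5) (6T14, order 120), S_6 (6T16, order 720). By Dedekind's theorem, for a prime p not dividing disc(f) the degrees of the irreducible factors of f mod p form the cycle type of an element of G. Factoring f modulo the 33 such primes p <= 149 (skipping 2, 3, which divide the discriminant), each new pattern first appears at: mod 5: f = (x^3 + 2x^2 + 2x + 3)(x^3 + 3x^2 + 4x + 3), pattern 3+3; mod 7: f = (x^6 + 3x^4 + 6x^3 + x^2 + x + 5), pattern 6; mod 17: f = (x + 1)(x + 10)(x^2 + 9x + 13)(x^2 + 14x + 5), pattern 2+2+1+1; mod 19: f = (x + 4)(x + 10)(x + 14)(x + 15)(x^2 + 14x + 16), pattern 2+1+1+1+1; mod 71: f = (x^2 + 11x + 66)(x^2 + 21x + 24)(x^2 + 39x + 46), pattern 2+2+2. No other pattern occurs in this range, so the set of observed cycle types is {3+3, 6, 2+2+1+1, 2+1+1+1+1, 2+2+2}. The candidates containing elements of all these cycle types are A_4 x C_2 (6T6) of order 24, S_4 x C_2 (6T11) of order 48, (S_3 x S_3) : C_2 (6T13) of order 72, S_6 (6T16) of order 720; the others are excluded. The observed types are precisely the cycle types that occur in A_4 x C_2 (6T6) (apart from the identity). Each of the other remaining candidates has further cycle types, and by the Chebotarev density theorem the matching factorization patterns would occur for a proportion of primes equal to their share of the group: S_4 x C_2 (6T11) additionally contains elements of type 4+2, 4+1+1 (12 of its 48 elements, about 25% of primes); (S_3 x S_3) : C_2 (6T13) additionally contains elements of type 4+2, 3+2+1, 3+1+1+1 (34 of its 72 elements, about 47% of primes); S_6 (6T16) additionally contains elements of type 5+1, 4+2, 4+1+1, 3+2+1, 3+1+1+1 (484 of its 720 elements, about 67% of primes). None of the 33 primes tested shows any such pattern (for each of these groups the chance of that is below 10^-4), which rules them out. Hence G = A_4 x C_2 (6T6), of order 24.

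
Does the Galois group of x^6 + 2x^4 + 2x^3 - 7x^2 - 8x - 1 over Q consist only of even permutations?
Yes

The polynomial is irreducible of degree 6 over Q. Its discriminant is 276091456 = 16616^2, a perfect square. A Galois group lies in the alternating group exactly when the discriminant is a square in Q, so the Galois group (S_4) is contained in A_6.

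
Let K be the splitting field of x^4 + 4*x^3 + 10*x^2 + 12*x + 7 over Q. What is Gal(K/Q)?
4T1: C_4

The polynomial is an irreducible quartic over Q and its discriminant is 2048, which is not a perfect square, so the Galois group is not contained in A_4. The resolvent cubic y^3 - 10*y^2 + 20*y + 24 has exactly one rational root, so the Galois group is C_4 or D_4. The quartic becomes reducible over Q(sqrt(disc)), so the group is C_4.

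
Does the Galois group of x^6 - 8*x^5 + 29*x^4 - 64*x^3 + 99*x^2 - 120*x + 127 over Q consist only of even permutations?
The polynomial is irreducible of degree 6 over Q. Its discriminant is -18046378835968, which is not a perfect square. A Galois group lies in the alternating group exactly when the discriminant is a square in Q, so the Galois group (C_6) is not contained in A_6.

No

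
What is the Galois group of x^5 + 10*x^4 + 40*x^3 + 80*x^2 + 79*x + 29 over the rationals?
The polynomial f is an irreducible quintic over Q, so G = Gal(f/Q) is a transitive subgroup of S_5: one of C_5 (5T1, order 5), D_5 (5T2, order 10), F_20 (5T3, order 20), A_5 (5T4, order 60) or S_5 (5T5, order 120). The discriminant of f is 2869, which is not a perfect square, so G is not contained in A_5. The transitive groups of degree 5 not contained in A_5 are: F_20 (5T3, order 20), S_5 (5T5, order 120). By Dedekind's theorem, for a prime p not dividing disc(f) the degrees of the irreducible factors of f mod p form the cycle type of an element of G. Factoring f modulo the first such prime p = 2, each new pattern first appears at: mod 2: f = (x^2 + x + 1)(x^3 + x^2 + 1), pattern 3+2. No other pattern occurs in this range, so the set of observed cycle types is {3+2}. Among the candidates above, the only group containing elements of all these cycle types is S_5 (5T5) — F_20 (5T3) lacks at least one of them. Hence G = S_5 (5T5), of order 120.

5T5: S_5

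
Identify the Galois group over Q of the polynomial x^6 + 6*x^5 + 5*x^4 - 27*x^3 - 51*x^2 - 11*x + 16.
PSL(2,5), A_5 acting on 6 points

The polynomial f is an irreducible sextic over Q, so G = Gal(f/Q) is one of the 16 transitive subgroups 6T1, ..., 6T16 of S_6. The discriminant of f is 30991489 = 5567^2, a perfect square, so G is contained in A_6. The transitive groups of degree 6 contained in A_6 are: A_4 (6T4, order 12), S_4 (6T7, order 24), (C_3 x C_3) : C_4 (6T10, order 36), PSL(2,5) (6T12, order 60), A_6 (6T15, order 360). By Dedekind's theorem, for a prime p not dividing disc(f) the degrees of the irreducible factors of f mod p form the cycle type of an element of G. Factoring f modulo the 21 such primes p <= 79 (skipping 19, which divides the discriminant), each new pattern first appears at: mod 2: f = (x)(x^5 + x^3 + x^2 + x + 1), pattern 5+1; mod 7: f = (x^3 + x^2 + 3x + 1)(x^3 + 5x^2 + 4x + 2), pattern 3+3; mod 61: f = (x + 38)(x + 60)(x^2 + 13x + 60)(x^2 + 17x + 55), pattern 2+2+1+1. No other pattern occurs in this range, so the set of observed cycle types is {5+1, 3+3, 2+2+1+1}. The candidates containing elements of all these cycle types are PSL(2,5) (6T12) of order 60, A_6 (6T15) of order 360; the others are excluded. The observed types are precisely the cycle types that occur in PSL(2,5) (6T12) (apart from the identity). Each of the other remaining candidates has further cycle types, and by the Chebotarev density theorem the matching factorization patterns would occur for a proportion of primes equal to their share of the group: A_6 (6T15) additionally contains elements of type 4+2, 3+1+1+1 (130 of its 360 elements, about 36% of primes). None of the 21 primes tested shows any such pattern (for each of these groups the chance of that is below 10^-4), which rules them out. Hence G = PSL(2,5) (6T12), of order 60.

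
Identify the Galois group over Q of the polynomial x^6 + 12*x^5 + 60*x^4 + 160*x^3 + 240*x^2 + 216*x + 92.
6T15: A_6

The polynomial f is an irreducible sextic over Q, so G = Gal(f/Q) is one of the 16 transitive subgroups 6T1, ..., 6T16 of S_6. The discriminant of f is 746496000000 = 864000^2, a perfect square, so G is contained in A_6. The transitive groups of degree 6 contained in A_6 are: A_4 (6T4, order 12), S_4 (6T7, order 24), (C_3 x C_3) : C_4 (6T10, order 36), PSL(2,5) (6T12, order 60), A_6 (6T15, order 360). By Dedekind's theorem, for a prime p not dividing disc(f) the degrees of the irreducible factors of f mod p form the cycle type of an element of G. Factoring f modulo the 6 such primes p <= 23 (skipping 2, 3, 5, which divide the discriminant), each new pattern first appears at: mod 7: f = (x + 5)(x^5 + 4x^3 + 2x + 3), pattern 5+1; mod 23: f = (x)(x + 9)(x + 14)(x^3 + 12x^2 + 3x + 5), pattern 3+1+1+1. No other pattern occurs in this range, so the set of observed cycle types is {5+1, 3+1+1+1}. Among the candidates above, the only group containing elements of all these cycle types is A_6 (6T15) — each of A_4 (6T4), S_4 (6T7), (C_3 x C_3) : C_4 (6T10), PSL(2,5) (6T12) lacks at least one of them. Hence G = A_6 (6T15), of order 360.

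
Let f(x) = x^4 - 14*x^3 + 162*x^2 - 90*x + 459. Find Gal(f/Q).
The polynomial is an irreducible quartic over Q and its discriminant is 2661622576704 = 1631448^2, a perfect square, so the Galois group is contained in A_4. The resolvent cubic y^3 - 162*y^2 - 576*y + 199368 is irreducible over Q. An irreducible resolvent with square discriminant gives A_4.

A_4, the alternating group on 4 letters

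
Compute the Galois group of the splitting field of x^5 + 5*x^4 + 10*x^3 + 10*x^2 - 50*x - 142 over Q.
A_5 (order 60)

The polynomial f is an irreducible quintic over Q, so G = Gal(f/Q) is a transitive subgroup of S_5: one of C_5 (5T1, order 5), D_5 (5T2, order 10), F_20 (5T3, order 20), A_5 (5T4, order 60) or S_5 (5T5, order 120). The discriminant of f is 58564000000 = 242000^2, a perfect square, so G is contained in A_5. The transitive groups of degree 5 contained in A_5 are: C_5 (5T1, order 5), D_5 (5T2, order 10), A_5 (5T4, order 60). By Dedekind's theorem, for a prime p not dividing disc(f) the degrees of the irreducible factors of f mod p form the cycle type of an element of G. Factoring f modulo the 3 such primes p <= 13 (skipping 2, 5, 11, which divide the discriminant), each new pattern first appears at: mod 3: f = (x^5 + 2x^4 + x^3 + x^2 + x + 2), pattern 5; mod 13: f = (x + 6)(x + 8)(x^3 + 4x^2 + 10x + 3), pattern 3+1+1. No other pattern occurs in this range, so the set of observed cycle types is {5, 3+1+1}. Among the candidates above, the only group containing elements of all these cycle types is A_5 (5T4) — each of C_5 (5T1), D_5 (5T2) lacks at least one of them. Hence G = A_5 (5T4), of order 60.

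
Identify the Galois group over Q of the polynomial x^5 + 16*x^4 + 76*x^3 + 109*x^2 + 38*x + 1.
The polynomial f is an irreducible quintic over Q, so G = Gal(f/Q) is a transitive subgroup of S_5: one of C_5 (5T1, order 5), D_5 (5T2, order 10), F_20 (5T3, order 20), A_5 (5T4, order 60) or S_5 (5T5, order 120). The discriminant of f is 14320669561 = 119669^2, a perfect square, so G is contained in A_5. The transitive groups of degree 5 contained in A_5 are: C_5 (5T1, order 5), D_5 (5T2, order 10), A_5 (5T4, order 60). By Dedekind's theorem, for a prime p not dividing disc(f) the degrees of the irreducible factors of f mod p form the cycle type of an element of G. Factoring f modulo the 14 such primes p <= 59 (skipping 11, 23, 43, which divide the discriminant), each new pattern first appears at: mod 2: f = (x^5 + x^2 + 1), pattern 5. No other pattern occurs in this range, so the set of observed cycle types is {5}. The candidates containing elements of all these cycle types are C_5 (5T1) of order 5, D_5 (5T2) of order 10, A_5 (5T4) of order 60; the others are excluded. The observed types are precisely the cycle types that occur in C_5 (5T1) (apart from the identity). Each of the other remaining candidates has further cycle types, and by the Chebotarev density theorem the matching factorization patterns would occur for a proportion of primes equal to their share of the group: D_5 (5T2) additionally contains elements of type 2+2+1 (5 of its 10 elements, about 50% of primes); A_5 (5T4) additionally contains elements of type 3+1+1, 2+2+1 (35 of its 60 elements, about 58% of primes). None of the 14 primes tested shows any such pattern (for each of these groups the chance of that is below 10^-4), which rules them out. Hence G = C_5 (5T1), of order 5.

C_5 (also written C5)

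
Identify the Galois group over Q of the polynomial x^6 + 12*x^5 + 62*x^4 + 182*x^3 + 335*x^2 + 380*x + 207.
S_4 x C_2

The polynomial f is an irreducible sextic over Q, so G = Gal(f/Q) is one of the 16 transitive subgroups 6T1, ..., 6T16 of S_6. The discriminant of f is -7441984, which is not a perfect square, so G is not contained in A_6. The transitive groups of degree 6 not contained in A_6 are: C_6 (6T1, order 6), S_3 (6T2, order 6), D_6 (6T3, order 12), C_3 x S_3 (6T5, order 18), A_4 x C_2 (6T6, order 24), S_4 (6T8, order 24), S_3 x S_3 (6T9, order 36), S_4 x C_2 (6T11, order 48), (S_3 x S_3) : C_2 (6T13, order 72), PGL(2,5) (6T14, order 120), S_6 (6T16, order 720). By Dedekind's theorem, for a prime p not dividing disc(f) the degrees of the irreducible factors of f mod p form the cycle type of an element of G. Factoring f modulo the 17 such primes p <= 71 (skipping 2, 11, 31, which divide the discriminant), each new pattern first appears at: mod 3: f = (x)(x + 2)(x^4 + x^3 + 2x + 1), pattern 4+1+1; mod 5: f = (x^3 + 3x^2 + 4)(x^3 + 4x^2 + 3), pattern 3+3; mod 7: f = (x^6 + 5x^5 + 6x^4 + 6x^2 + 2x + 4), pattern 6; mod 13: f = (x^2 + 3x + 5)(x^4 + 9x^3 + 4x^2 + 8x + 5), pattern 4+2; mod 37: f = (x + 9)(x + 19)(x^2 + x + 15)(x^2 + 20x + 8), pattern 2+2+1+1; mod 47: f = (x + 6)(x + 19)(x + 24)(x + 29)(x^2 + 28x + 20), pattern 2+1+1+1+1; mod 67: f = (x^2 + 12x + 40)(x^2 + 22x + 63)(x^2 + 45x + 41), pattern 2+2+2. No other pattern occurs in this range, so the set of observed cycle types is {4+1+1, 3+3, 6, 4+2, 2+2+1+1, 2+1+1+1+1, 2+2+2}. The candidates containing elements of all these cycle types are S_4 x C_2 (6T11) of order 48, S_6 (6T16) of order 720; the others are excluded. The observed types are precisely the cycle types that occur in S_4 x C_2 (6T11) (apart from the identity). Each of the other remaining candidates has further cycle types, and by the Chebotarev density theorem the matching factorization patterns would occur for a proportion of primes equal to their share of the group: S_6 (6T16) additionally contains elements of type 5+1, 3+2+1, 3+1+1+1 (304 of its 720 elements, about 42% of primes). None of the 17 primes tested shows any such pattern (for each of these groups the chance of that is below 10^-4), which rules them out. Hence G = S_4 x C_2 (6T11), of order 48.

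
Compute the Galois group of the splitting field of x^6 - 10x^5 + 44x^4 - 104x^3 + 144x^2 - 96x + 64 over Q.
C_6 (also written C6)

The polynomial f is an irreducible sextic over Q, so G = Gal(f/Q) is one of the 16 transitive subgroups 6T1, ..., 6T16 of S_6. The discriminant of f is -18046378835968, which is not a perfect square, so G is not contained in A_6. The transitive groups of degree 6 not contained in A_6 are: C_6 (6T1, order 6), S_3 (6T2, order 6), D_6 (6T3, order 12), C_3 x S_3 (6T5, order 18), A_4 x C_2 (6T6, order 24), S_4 (6T8, order 24), S_3 x S_3 (6T9, order 36), S_4 x C_2 (6T11, order 48), (S_3 x S_3) : C_2 (6T13, order 72), PGL(2,5) (6T14, order 120), S_6 (6T16, order 720). By Dedekind's theorem, for a prime p not dividing disc(f) the degrees of the irreducible factors of f mod p form the cycle type of an element of G. Factoring f modulo the 37 such primes p <= 167 (skipping 2, 7, which divide the discriminant), each new pattern first appears at: mod 3: f = (x^6 + 2x^5 + 2x^4 + x^3 + 1), pattern 6; mod 11: f = (x^3 + 4x^2 + 10x + 3)(x^3 + 8x^2 + 2x + 3), pattern 3+3; mod 13: f = (x^2 + 2x + 9)(x^2 + 6x + 1)(x^2 + 8x + 10), pattern 2+2+2; mod 29: f = (x + 6)(x + 8)(x + 10)(x + 13)(x + 16)(x + 24), pattern 1+1+1+1+1+1. No other pattern occurs in this range, so the set of observed cycle types is {6, 3+3, 2+2+2, 1+1+1+1+1+1}. The candidates containing elements of all these cycle types are C_6 (6T1) of order 6, D_6 (6T3) of order 12, C_3 x S_3 (6T5) of order 18, A_4 x C_2 (6T6) of order 24, S_3 x S_3 (6T9) of order 36, S_4 x C_2 (6T11) of order 48, (S_3 x S_3) : C_2 (6T13) of order 72, PGL(2,5) (6T14) of order 120, S_6 (6T16) of order 720; the others are excluded. The observed types are precisely the cycle types that occur in C_6 (6T1). Each of the other remaining candidates has further cycle types, and by the Chebotarev density theorem the matching factorization patterns would occur for a proportion of primes equal to their share of the group: D_6 (6T3) additionally contains elements of type 2+2+1+1 (3 of its 12 elements, about 25% of primes); C_3 x S_3 (6T5) additionally contains elements of type 3+1+1+1 (4 of its 18 elements, about 22% of primes); A_4 x C_2 (6T6) additionally contains elements of type 2+2+1+1, 2+1+1+1+1 (6 of its 24 elements, about 25% of primes); S_3 x S_3 (6T9) additionally contains elements of type 3+1+1+1, 2+2+1+1 (13 of its 36 elements, about 36% of primes); S_4 x C_2 (6T11) additionally contains elements of type 4+2, 4+1+1, 2+2+1+1, 2+1+1+1+1 (24 of its 48 elements, about 50% of primes); (S_3 x S_3) : C_2 (6T13) additionally contains elements of type 4+2, 3+2+1, 3+1+1+1, 2+2+1+1, 2+1+1+1+1 (49 of its 72 elements, about 68% of primes); PGL(2,5) (6T14) additionally contains elements of type 5+1, 4+1+1, 2+2+1+1 (69 of its 120 elements, about 58% of primes); S_6 (6T16) additionally contains elements of type 5+1, 4+2, 4+1+1, 3+2+1, 3+1+1+1, 2+2+1+1, 2+1+1+1+1 (544 of its 720 elements, about 76% of primes). None of the 37 primes tested shows any such pattern (for each of these groups the chance of that is below 10^-4), which rules them out. Hence G = C_6 (6T1), of order 6.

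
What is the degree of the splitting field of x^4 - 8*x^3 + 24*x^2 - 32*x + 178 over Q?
The degree of the splitting field over Q equals the order of the Galois group, so first determine the group. The polynomial is an irreducible quartic over Q and its discriminant is 1088391168, which is not a perfect square, so the Galois group is not contained in A_4. The resolvent cubic y^3 - 24*y^2 - 456*y + 4672 has exactly one rational root, so the Galois group is C_4 or D_4. The quartic remains irreducible over Q(sqrt(disc)), so the group is D_4. The Galois group D_4 (4T3) has order 8, so the splitting field has degree 8 over Q.

8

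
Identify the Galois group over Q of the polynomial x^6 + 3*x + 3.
The polynomial f is an irreducible sextic over Q, so G = Gal(f/Q) is one of the 16 transitive subgroups 6T1, ..., 6T16 of S_6. The discriminant of f is -9059283, which is not a perfect square, so G is not contained in A_6. The transitive groups of degree 6 not contained in A_6 are: C_6 (6T1, order 6), S_3 (6T2, order 6), D_6 (6T3, order 12), C_3 x S_3 (6T5, order 18), A_4 x C_2 (6T6, order 24), S_4 (6T8, order 24), S_3 x S_3 (6T9, order 36), S_4 x C_2 (6T11, order 48), (S_3 x S_3) : C_2 (6T13, order 72), PGL(2,5) (6T14, order 120), S_6 (6T16, order 720). By Dedekind's theorem, for a prime p not dividing disc(f) the degrees of the irreducible factors of f mod p form the cycle type of an element of G. Factoring f modulo the 28 such primes p <= 127 (skipping 3, 17, 43, which divide the discriminant), each new pattern first appears at: mod 2: f = (x^6 + x + 1), pattern 6; mod 7: f = (x + 6)(x^2 + 3x + 6)(x^3 + 5x^2 + x + 3), pattern 3+2+1; mod 11: f = (x^2 + 2x + 2)(x^4 + 9x^3 + 2x^2 + 7), pattern 4+2; mod 13: f = (x + 5)(x + 10)(x^2 + x + 3)(x^2 + 10x + 6), pattern 2+2+1+1; mod 61: f = (x + 2)(x + 4)(x + 10)(x + 21)(x^2 + 24x + 50), pattern 2+1+1+1+1; mod 97: f = (x + 10)(x + 12)(x + 49)(x^3 + 26x^2 + 60x + 34), pattern 3+1+1+1; mod 113: f = (x^2 + 4x + 10)(x^2 + 45x + 105)(x^2 + 64x + 72), pattern 2+2+2; mod 127: f = (x^3 + 39x^2 + 18x + 106)(x^3 + 88x^2 + 106x + 18), pattern 3+3. No other pattern occurs in this range, so the set of observed cycle types is {6, 3+2+1, 4+2, 2+2+1+1, 2+1+1+1+1, 3+1+1+1, 2+2+2, 3+3}. The candidates containing elements of all these cycle types are (S_3 x S_3) : C_2 (6T13) of order 72, S_6 (6T16) of order 720; the others are excluded. The observed types are precisely the cycle types that occur in (S_3 x S_3) : C_2 (6T13) (apart from the identity). Each of the other remaining candidates has further cycle types, and by the Chebotarev density theorem the matching factorization patterns would occur for a proportion of primes equal to their share of the group: S_6 (6T16) additionally contains elements of type 5+1, 4+1+1 (234 of its 720 elements, about 32% of primes). None of the 28 primes tested shows any such pattern (for each of these groups the chance of that is below 10^-4), which rules them out. Hence G = (S_3 x S_3) : C_2 (6T13), of order 72.

(S_3 x S_3) : C_2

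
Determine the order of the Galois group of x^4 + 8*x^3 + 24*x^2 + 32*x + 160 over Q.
The degree of the splitting field over Q equals the order of the Galois group, so first determine the group. The polynomial is an irreducible quartic over Q and its discriminant is 764411904 = 27648^2, a perfect square, so the Galois group is contained in A_4. The resolvent cubic y^3 - 24*y^2 - 384*y + 4096 splits completely over Q, which gives the Klein four-group V_4. The Galois group V_4 (4T2) has order 4, so the splitting field has degree 4 over Q.

4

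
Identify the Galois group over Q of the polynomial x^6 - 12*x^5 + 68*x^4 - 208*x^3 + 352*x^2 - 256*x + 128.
The polynomial f is an irreducible sextic over Q, so G = Gal(f/Q) is one of the 16 transitive subgroups 6T1, ..., 6T16 of S_6. The discriminant of f is -201485505789952, which is not a perfect square, so G is not contained in A_6. The transitive groups of degree 6 not contained in A_6 are: C_6 (6T1, order 6), S_3 (6T2, order 6), D_6 (6T3, order 12), C_3 x S_3 (6T5, order 18), A_4 x C_2 (6T6, order 24), S_4 (6T8, order 24), S_3 x S_3 (6T9, order 36), S_4 x C_2 (6T11, order 48), (S_3 x S_3) : C_2 (6T13, order 72), PGL(2,5) (6T14, order 120), S_6 (6T16, order 720). By Dedekind's theorem, for a prime p not dividing disc(f) the degrees of the irreducible factors of f mod p form the cycle type of an element of G. Factoring f modulo the 29 such primes p <= 113 (skipping 2, which divides the discriminant), each new pattern first appears at: mod 3: f = (x^6 + 2x^4 + 2x^3 + x^2 + 2x + 2), pattern 6; mod 5: f = (x + 1)(x^2 + 3x + 3)(x^3 + 4x^2 + x + 1), pattern 3+2+1; mod 7: f = (x^2 + x + 4)(x^4 + x^3 + 5x + 4), pattern 4+2; mod 17: f = (x^3 + 11x^2 + 16x + 7)(x^3 + 11x^2 + 16x + 11), pattern 3+3; mod 19: f = (x^2 + x + 14)(x^2 + 9x + 7)(x^2 + 16x + 11), pattern 2+2+2; mod 37: f = (x + 3)(x + 29)(x^2 + 2x + 32)(x^2 + 28x + 6), pattern 2+2+1+1; mod 41: f = (x + 1)(x + 2)(x + 32)(x^3 + 35x^2 + 16x + 2), pattern 3+1+1+1; mod 113: f = (x + 20)(x + 40)(x + 43)(x + 44)(x^2 + 67x + 48), pattern 2+1+1+1+1. No other pattern occurs in this range, so the set of observed cycle types is {6, 3+2+1, 4+2, 3+3, 2+2+2, 2+2+1+1, 3+1+1+1, 2+1+1+1+1}. The candidates containing elements of all these cycle types are (S_3 x S_3) : C_2 (6T13) of order 72, S_6 (6T16) of order 720; the others are excluded. The observed types are precisely the cycle types that occur in (S_3 x S_3) : C_2 (6T13) (apart from the identity). Each of the other remaining candidates has further cycle types, and by the Chebotarev density theorem the matching factorization patterns would occur for a proportion of primes equal to their share of the group: S_6 (6T16) additionally contains elements of type 5+1, 4+1+1 (234 of its 720 elements, about 32% of primes). None of the 29 primes tested shows any such pattern (for each of these groups the chance of that is below 10^-4), which rules them out. Hence G = (S_3 x S_3) : C_2 (6T13), of order 72.

(S_3 x S_3) : C_2, the group 6T13 of order 72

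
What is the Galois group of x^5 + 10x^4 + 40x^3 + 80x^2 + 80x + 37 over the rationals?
The polynomial f is an irreducible quintic over Q, so G = Gal(f/Q) is a transitive subgroup of S_5: one of C_5 (5T1, order 5), D_5 (5T2, order 10), F_20 (5T3, order 20), A_5 (5T4, order 60) or S_5 (5T5, order 120). The discriminant of f is 1953125, which is not a perfect square, so G is not contained in A_5. The transitive groups of degree 5 not contained in A_5 are: F_20 (5T3, order 20), S_5 (5T5, order 120). By Dedekind's theorem, for a prime p not dividing disc(f) the degrees of the irreducible factors of f mod p form the cycle type of an element of G. Factoring f modulo the 18 such primes p <= 67 (skipping 5, which divides the discriminant), each new pattern first appears at: mod 2: f = (x + 1)(x^4 + x^3 + x^2 + x + 1), pattern 4+1; mod 11: f = (x^5 + 10x^4 + 7x^3 + 3x^2 + 3x + 4), pattern 5; mod 19: f = (x + 8)(x^2 + 9x + 12)(x^2 + 12x + 18), pattern 2+2+1; mod 31: f = (x + 9)(x + 16)(x + 21)(x + 27)(x + 30), pattern 1+1+1+1+1. No other pattern occurs in this range, so the set of observed cycle types is {4+1, 5, 2+2+1, 1+1+1+1+1}. The candidates containing elements of all these cycle types are F_20 (5T3) of order 20, S_5 (5T5) of order 120; the others are excluded. The observed types are precisely the cycle types that occur in F_20 (5T3). Each of the other remaining candidates has further cycle types, and by the Chebotarev density theorem the matching factorization patterns would occur for a proportion of primes equal to their share of the group: S_5 (5T5) additionally contains elements of type 3+2, 3+1+1, 2+1+1+1 (50 of its 120 elements, about 42% of primes). None of the 18 primes tested shows any such pattern (for each of these groups the chance of that is below 10^-4), which rules them out. Hence G = F_20 (5T3), of order 20.

5T3: F_20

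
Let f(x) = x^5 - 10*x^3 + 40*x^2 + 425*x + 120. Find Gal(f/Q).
D_5 (order 10)

The polynomial f is an irreducible quintic over Q, so G = Gal(f/Q) is a transitive subgroup of S_5: one of C_5 (5T1, order 5), D_5 (5T2, order 10), F_20 (5T3, order 20), A_5 (5T4, order 60) or S_5 (5T5, order 120). The discriminant of f is 2415919104000000 = 49152000^2, a perfect square, so G is contained in A_5. The transitive groups of degree 5 contained in A_5 are: C_5 (5T1, order 5), D_5 (5T2, order 10), A_5 (5T4, order 60). By Dedekind's theorem, for a prime p not dividing disc(f) the degrees of the irreducible factors of f mod p form the cycle type of an element of G. Factoring f modulo the 23 such primes p <= 101 (skipping 2, 3, 5, which divide the discriminant), each new pattern first appears at: mod 7: f = (x^5 + 4x^3 + 5x^2 + 5x + 1), pattern 5; mod 17: f = (x + 9)(x^2 + 11x + 14)(x^2 + 14x + 5), pattern 2+2+1. No other pattern occurs in this range, so the set of observed cycle types is {5, 2+2+1}. The candidates containing elements of all these cycle types are D_5 (5T2) of order 10, A_5 (5T4) of order 60; the others are excluded. The observed types are precisely the cycle types that occur in D_5 (5T2) (apart from the identity). Each of the other remaining candidates has further cycle types, and by the Chebotarev density theorem the matching factorization patterns would occur for a proportion of primes equal to their share of the group: A_5 (5T4) additionally contains elements of type 3+1+1 (20 of its 60 elements, about 33% of primes). None of the 23 primes tested shows any such pattern (for each of these groups the chance of that is below 10^-4), which rules them out. Hence G = D_5 (5T2), of order 10.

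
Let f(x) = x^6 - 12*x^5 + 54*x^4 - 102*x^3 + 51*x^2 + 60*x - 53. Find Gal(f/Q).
A_4 x C_2

The polynomial f is an irreducible sextic over Q, so G = Gal(f/Q) is one of the 16 transitive subgroups 6T1, ..., 6T16 of S_6. The discriminant of f is -11156429376, which is not a perfect square, so G is not contained in A_6. The transitive groups of degree 6 not contained in A_6 are: C_6 (6T1, order 6), S_3 (6T2, order 6), D_6 (6T3, order 12), C_3 x S_3 (6T5, order 18), A_4 x C_2 (6T6, order 24), S_4 (6T8, order 24), S_3 x S_3 (6T9, order 36), S_4 x C_2 (6T11, order 48), (S_3 x S_3) : C_2 (6T13, order 72), PGL(2,5) (6T14, order 120), S_6 (6T16, order 720). By Dedekind's theorem, for a prime p not dividing disc(f) the degrees of the irreducible factors of f mod p form the cycle type of an element of G. Factoring f modulo the 33 such primes p <= 149 (skipping 2, 3, which divide the discriminant), each new pattern first appears at: mod 5: f = (x^3 + x^2 + 3x + 1)(x^3 + 2x^2 + 4x + 2), pattern 3+3; mod 7: f = (x^6 + 2x^5 + 5x^4 + 3x^3 + 2x^2 + 4x + 3), pattern 6; mod 17: f = (x + 2)(x + 3)(x^2 + 7x + 11)(x^2 + 10x + 1), pattern 2+2+1+1; mod 19: f = (x + 4)(x + 10)(x + 13)(x + 16)(x^2 + 2x + 17), pattern 2+1+1+1+1; mod 71: f = (x^2 + 7x + 60)(x^2 + 17x + 44)(x^2 + 35x + 56), pattern 2+2+2. No other pattern occurs in this range, so the set of observed cycle types is {3+3, 6, 2+2+1+1, 2+1+1+1+1, 2+2+2}. The candidates containing elements of all these cycle types are A_4 x C_2 (6T6) of order 24, S_4 x C_2 (6T11) of order 48, (S_3 x S_3) : C_2 (6T13) of order 72, S_6 (6T16) of order 720; the others are excluded. The observed types are precisely the cycle types that occur in A_4 x C_2 (6T6) (apart from the identity). Each of the other remaining candidates has further cycle types, and by the Chebotarev density theorem the matching factorization patterns would occur for a proportion of primes equal to their share of the group: S_4 x C_2 (6T11) additionally contains elements of type 4+2, 4+1+1 (12 of its 48 elements, about 25% of primes); (S_3 x S_3) : C_2 (6T13) additionally contains elements of type 4+2, 3+2+1, 3+1+1+1 (34 of its 72 elements, about 47% of primes); S_6 (6T16) additionally contains elements of type 5+1, 4+2, 4+1+1, 3+2+1, 3+1+1+1 (484 of its 720 elements, about 67% of primes). None of the 33 primes tested shows any such pattern (for each of these groups the chance of that is below 10^-4), which rules them out. Hence G = A_4 x C_2 (6T6), of order 24.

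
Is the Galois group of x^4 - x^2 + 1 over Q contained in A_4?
The polynomial is irreducible of degree 4 over Q. Its discriminant is 144 = 12^2, a perfect square. A Galois group lies in the alternating group exactly when the discriminant is a square in Q, so the Galois group (V_4) is contained in A_4.

Yes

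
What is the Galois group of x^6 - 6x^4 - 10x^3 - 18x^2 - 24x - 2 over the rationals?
S_3 x S_3, the direct product S_3 x S_3 in its degree-6 action

The polynomial f is an irreducible sextic over Q, so G = Gal(f/Q) is one of the 16 transitive subgroups 6T1, ..., 6T16 of S_6. The discriminant of f is 297538935552, which is not a perfect square, so G is not contained in A_6. The transitive groups of degree 6 not contained in A_6 are: C_6 (6T1, order 6), S_3 (6T2, order 6), D_6 (6T3, order 12), C_3 x S_3 (6T5, order 18), A_4 x C_2 (6T6, order 24), S_4 (6T8, order 24), S_3 x S_3 (6T9, order 36), S_4 x C_2 (6T11, order 48), (S_3 x S_3) : C_2 (6T13, order 72), PGL(2,5) (6T14, order 120), S_6 (6T16, order 720). By Dedekind's theorem, for a prime p not dividing disc(f) the degrees of the irreducible factors of f mod p form the cycle type of an element of G. Factoring f modulo the 23 such primes p <= 97 (skipping 2, 3, which divide the discriminant), each new pattern first appears at: mod 5: f = (x^6 + 4x^4 + 2x^2 + x + 3), pattern 6; mod 11: f = (x + 2)(x + 5)(x^2 + 6x + 7)(x^2 + 9x + 5), pattern 2+2+1+1; mod 13: f = (x + 6)(x + 9)(x + 11)(x^3 + 9x + 7), pattern 3+1+1+1; mod 31: f = (x^2 + 12x + 2)(x^2 + 23x + 5)(x^2 + 27x + 6), pattern 2+2+2; mod 97: f = (x^3 + 27x + 25)(x^3 + 64x + 62), pattern 3+3. No other pattern occurs in this range, so the set of observed cycle types is {6, 2+2+1+1, 3+1+1+1, 2+2+2, 3+3}. The candidates containing elements of all these cycle types are S_3 x S_3 (6T9) of order 36, (S_3 x S_3) : C_2 (6T13) of order 72, S_6 (6T16) of order 720; the others are excluded. The observed types are precisely the cycle types that occur in S_3 x S_3 (6T9) (apart from the identity). Each of the other remaining candidates has further cycle types, and by the Chebotarev density theorem the matching factorization patterns would occur for a proportion of primes equal to their share of the group: (S_3 x S_3) : C_2 (6T13) additionally contains elements of type 4+2, 3+2+1, 2+1+1+1+1 (36 of its 72 elements, about 50% of primes); S_6 (6T16) additionally contains elements of type 5+1, 4+2, 4+1+1, 3+2+1, 2+1+1+1+1 (459 of its 720 elements, about 64% of primes). None of the 23 primes tested shows any such pattern (for each of these groups the chance of that is below 10^-4), which rules them out. Hence G = S_3 x S_3 (6T9), of order 36.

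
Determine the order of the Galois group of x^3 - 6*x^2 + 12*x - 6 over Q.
The degree of the splitting field over Q equals the order of the Galois group, so first determine the group. The polynomial is an irreducible cubic over Q and its discriminant is -108, which is not a perfect square. For an irreducible cubic, a non-square discriminant gives Galois group S_3. The Galois group S_3 (3T2) has order 6, so the splitting field has degree 6 over Q.

6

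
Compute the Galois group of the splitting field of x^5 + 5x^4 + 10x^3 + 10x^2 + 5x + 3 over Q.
The polynomial f is an irreducible quintic over Q, so G = Gal(f/Q) is a transitive subgroup of S_5: one of C_5 (5T1, order 5), D_5 (5T2, order 10), F_20 (5T3, order 20), A_5 (5T4, order 60) or S_5 (5T5, order 120). The discriminant of f is 50000, which is not a perfect square, so G is not contained in A_5. The transitive groups of degree 5 not contained in A_5 are: F_20 (5T3, order 20), S_5 (5T5, order 120). By Dedekind's theorem, for a prime p not dividing disc(f) the degrees of the irreducible factors of f mod p form the cycle type of an element of G. Factoring f modulo the 18 such primes p <= 71 (skipping 2, 5, which divide the discriminant), each new pattern first appears at: mod 3: f = (x)(x^4 + 2x^3 + x^2 + x + 2), pattern 4+1; mod 11: f = (x^5 + 5x^4 + 10x^3 + 10x^2 + 5x + 3), pattern 5; mod 19: f = (x + 16)(x^2 + 3x + 18)(x^2 + 5x + 1), pattern 2+2+1. No other pattern occurs in this range, so the set of observed cycle types is {4+1, 5, 2+2+1}. The candidates containing elements of all these cycle types are F_20 (5T3) of order 20, S_5 (5T5) of order 120; the others are excluded. The observed types are precisely the cycle types that occur in F_20 (5T3) (apart from the identity). Each of the other remaining candidates has further cycle types, and by the Chebotarev density theorem the matching factorization patterns would occur for a proportion of primes equal to their share of the group: S_5 (5T5) additionally contains elements of type 3+2, 3+1+1, 2+1+1+1 (50 of its 120 elements, about 42% of primes). None of the 18 primes tested shows any such pattern (for each of these groups the chance of that is below 10^-4), which rules them out. Hence G = F_20 (5T3), of order 20.

F_20 (also written F20)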